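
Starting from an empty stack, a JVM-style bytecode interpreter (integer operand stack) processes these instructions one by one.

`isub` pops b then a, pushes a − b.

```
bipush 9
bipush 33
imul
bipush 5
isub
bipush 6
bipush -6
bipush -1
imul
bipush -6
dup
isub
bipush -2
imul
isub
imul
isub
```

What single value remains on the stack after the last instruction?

bipush 9  → [9]
bipush 33 → [9, 33]
imul      → [297]
bipush 5  → [297, 5]
isub      → [292]
bipush 6  → [292, 6]
bipush -6 → [292, 6, -6]
bipush -1 → [292, 6, -6, -1]
imul      → [292, 6, 6]
bipush -6 → [292, 6, 6, -6]
dup       → [292, 6, 6, -6, -6]
isub      → [292, 6, 6, 0]
bipush -2 → [292, 6, 6, 0, -2]
imul      → [292, 6, 6, 0]
isub      → [292, 6, 6]
imul      → [292, 36]
isub      → [256]

256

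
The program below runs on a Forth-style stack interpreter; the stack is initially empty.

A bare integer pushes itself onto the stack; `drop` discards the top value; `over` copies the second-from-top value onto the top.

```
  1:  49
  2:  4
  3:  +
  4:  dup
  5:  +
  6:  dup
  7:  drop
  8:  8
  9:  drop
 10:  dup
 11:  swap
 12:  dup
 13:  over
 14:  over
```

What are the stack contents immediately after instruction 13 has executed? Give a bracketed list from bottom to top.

[106, 106, 106, 106]

49   → [49]
4    → [49, 4]
+    → [53]
dup  → [53, 53]
+    → [106]
dup  → [106, 106]
drop → [106]
8    → [106, 8]
drop → [106]
dup  → [106, 106]
swap → [106, 106]
dup  → [106, 106, 106]
over → [106, 106, 106, 106]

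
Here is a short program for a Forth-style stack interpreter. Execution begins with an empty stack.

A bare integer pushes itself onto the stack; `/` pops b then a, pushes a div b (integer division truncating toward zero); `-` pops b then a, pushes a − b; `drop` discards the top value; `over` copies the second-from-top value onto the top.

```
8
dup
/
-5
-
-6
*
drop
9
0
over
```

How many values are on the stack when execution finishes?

3

8    -> [8]
dup  -> [8, 8]
/    -> [1]
-5   -> [1, -5]
-    -> [6]
-6   -> [6, -6]
*    -> [-36]
drop -> []
9    -> [9]
0    -> [9, 0]
over -> [9, 0, 9]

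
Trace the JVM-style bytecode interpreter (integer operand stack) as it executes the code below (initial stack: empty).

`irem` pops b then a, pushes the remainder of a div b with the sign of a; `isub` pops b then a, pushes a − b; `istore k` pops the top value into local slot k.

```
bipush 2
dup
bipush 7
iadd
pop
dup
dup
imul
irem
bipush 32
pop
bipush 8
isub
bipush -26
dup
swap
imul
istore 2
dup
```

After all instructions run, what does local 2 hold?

676

bipush 2    2
dup         2 2
bipush 7    2 2 7
iadd        2 9
pop         2
dup         2 2
dup         2 2 2
imul        2 4
irem        2
bipush 32   2 32
pop         2
bipush 8    2 8
isub        -6
bipush -26  -6 -26
dup         -6 -26 -26
swap        -6 -26 -26
imul        -6 676
istore 2    -6
dup         -6 -6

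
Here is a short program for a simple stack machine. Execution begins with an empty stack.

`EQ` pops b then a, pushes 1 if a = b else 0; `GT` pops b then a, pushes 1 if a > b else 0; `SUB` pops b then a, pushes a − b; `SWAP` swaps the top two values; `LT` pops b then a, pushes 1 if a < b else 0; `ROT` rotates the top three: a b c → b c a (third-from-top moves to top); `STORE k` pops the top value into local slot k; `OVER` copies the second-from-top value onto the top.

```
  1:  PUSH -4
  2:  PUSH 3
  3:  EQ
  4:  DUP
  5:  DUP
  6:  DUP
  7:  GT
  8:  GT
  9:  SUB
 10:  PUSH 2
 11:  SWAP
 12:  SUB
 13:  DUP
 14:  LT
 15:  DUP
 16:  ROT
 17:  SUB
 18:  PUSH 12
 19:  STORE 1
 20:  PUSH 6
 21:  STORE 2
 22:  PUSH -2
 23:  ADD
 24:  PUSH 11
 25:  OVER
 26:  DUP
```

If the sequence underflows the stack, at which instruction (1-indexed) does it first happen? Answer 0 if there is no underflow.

PUSH -4 → [-4]
PUSH 3  → [-4, 3]
EQ      → [0]
DUP     → [0, 0]
DUP     → [0, 0, 0]
DUP     → [0, 0, 0, 0]
GT      → [0, 0, 0]
GT      → [0, 0]
SUB     → [0]
PUSH 2  → [0, 2]
SWAP    → [2, 0]
SUB     → [2]
DUP     → [2, 2]
LT      → [0]
DUP     → [0, 0]
ROT  — needs 3 operands, stack has 2 → underflow

16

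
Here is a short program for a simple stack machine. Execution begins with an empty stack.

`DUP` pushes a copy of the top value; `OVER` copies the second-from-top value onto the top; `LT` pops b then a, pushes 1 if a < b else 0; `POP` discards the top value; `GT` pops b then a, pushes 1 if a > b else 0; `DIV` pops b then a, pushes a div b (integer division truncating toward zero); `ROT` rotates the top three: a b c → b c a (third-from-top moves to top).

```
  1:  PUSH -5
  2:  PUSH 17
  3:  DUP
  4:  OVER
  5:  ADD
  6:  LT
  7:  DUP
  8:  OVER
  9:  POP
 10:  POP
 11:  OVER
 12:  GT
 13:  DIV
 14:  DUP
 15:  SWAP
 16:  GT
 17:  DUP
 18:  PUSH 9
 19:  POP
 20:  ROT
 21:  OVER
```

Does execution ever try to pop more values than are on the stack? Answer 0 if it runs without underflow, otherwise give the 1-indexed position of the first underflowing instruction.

PUSH -5  -5
PUSH 17  -5 17
DUP      -5 17 17
OVER     -5 17 17 17
ADD      -5 17 34
LT       -5 1
DUP      -5 1 1
OVER     -5 1 1 1
POP      -5 1 1
POP      -5 1
OVER     -5 1 -5
GT       -5 1
DIV      -5
DUP      -5 -5
SWAP     -5 -5
GT       0
DUP      0 0
PUSH 9   0 0 9
POP      0 0
ROT  — needs 3 operands, stack has 2 → underflow

20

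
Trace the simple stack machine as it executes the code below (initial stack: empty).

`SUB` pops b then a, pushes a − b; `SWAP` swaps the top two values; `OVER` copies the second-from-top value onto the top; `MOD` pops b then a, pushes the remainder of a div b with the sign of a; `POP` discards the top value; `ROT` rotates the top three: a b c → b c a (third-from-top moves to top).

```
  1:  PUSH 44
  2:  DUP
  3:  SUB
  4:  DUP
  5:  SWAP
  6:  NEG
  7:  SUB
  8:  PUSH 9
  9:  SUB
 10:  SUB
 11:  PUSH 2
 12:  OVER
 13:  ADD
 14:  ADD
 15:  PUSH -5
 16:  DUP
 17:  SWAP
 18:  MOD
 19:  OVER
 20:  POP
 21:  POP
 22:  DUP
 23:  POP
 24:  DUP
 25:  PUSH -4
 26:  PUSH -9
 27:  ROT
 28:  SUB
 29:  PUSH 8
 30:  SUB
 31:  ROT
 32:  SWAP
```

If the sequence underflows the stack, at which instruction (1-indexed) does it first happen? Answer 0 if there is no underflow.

PUSH 44 : 44
DUP     : 44 44
SUB     : 0
DUP     : 0 0
SWAP    : 0 0
NEG     : 0 0
SUB     : 0
PUSH 9  : 0 9
SUB     : -9
SUB  — needs 2 operands, stack has 1 → underflow

10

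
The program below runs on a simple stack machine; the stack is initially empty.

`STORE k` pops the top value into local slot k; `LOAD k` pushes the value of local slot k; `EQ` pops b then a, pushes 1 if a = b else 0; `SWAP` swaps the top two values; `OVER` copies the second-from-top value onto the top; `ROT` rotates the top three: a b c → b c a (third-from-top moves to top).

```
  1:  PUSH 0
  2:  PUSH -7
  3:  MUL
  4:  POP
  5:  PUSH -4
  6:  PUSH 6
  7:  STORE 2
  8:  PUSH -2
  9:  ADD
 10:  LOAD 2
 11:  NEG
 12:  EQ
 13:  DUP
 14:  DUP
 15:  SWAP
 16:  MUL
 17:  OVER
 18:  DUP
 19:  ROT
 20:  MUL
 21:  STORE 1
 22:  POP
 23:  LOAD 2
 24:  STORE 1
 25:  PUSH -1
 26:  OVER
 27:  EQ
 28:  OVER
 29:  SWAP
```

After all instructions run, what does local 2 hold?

PUSH 0  → 0
PUSH -7 → 0 -7
MUL     → 0
POP     → (empty)
PUSH -4 → -4
PUSH 6  → -4 6
STORE 2 → -4
PUSH -2 → -4 -2
ADD     → -6
LOAD 2  → -6 6
NEG     → -6 -6
EQ      → 1
DUP     → 1 1
DUP     → 1 1 1
SWAP    → 1 1 1
MUL     → 1 1
OVER    → 1 1 1
DUP     → 1 1 1 1
ROT     → 1 1 1 1
MUL     → 1 1 1
STORE 1 → 1 1
POP     → 1
LOAD 2  → 1 6
STORE 1 → 1
PUSH -1 → 1 -1
OVER    → 1 -1 1
EQ      → 1 0
OVER    → 1 0 1
SWAP    → 1 1 0

6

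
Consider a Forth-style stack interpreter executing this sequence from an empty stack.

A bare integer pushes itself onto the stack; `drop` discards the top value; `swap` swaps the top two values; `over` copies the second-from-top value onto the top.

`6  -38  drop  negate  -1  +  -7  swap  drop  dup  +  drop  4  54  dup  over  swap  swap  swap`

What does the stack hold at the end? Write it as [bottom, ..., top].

6      : [6]
-38    : [6, -38]
drop   : [6]
negate : [-6]
-1     : [-6, -1]
+      : [-7]
-7     : [-7, -7]
swap   : [-7, -7]
drop   : [-7]
dup    : [-7, -7]
+      : [-14]
drop   : []
4      : [4]
54     : [4, 54]
dup    : [4, 54, 54]
over   : [4, 54, 54, 54]
swap   : [4, 54, 54, 54]
swap   : [4, 54, 54, 54]
swap   : [4, 54, 54, 54]

[4, 54, 54, 54]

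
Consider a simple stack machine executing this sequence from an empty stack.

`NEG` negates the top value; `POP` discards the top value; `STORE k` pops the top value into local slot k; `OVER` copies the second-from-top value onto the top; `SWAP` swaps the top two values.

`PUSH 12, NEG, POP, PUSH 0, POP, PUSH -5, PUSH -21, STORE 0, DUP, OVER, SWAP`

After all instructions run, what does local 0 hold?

PUSH 12  -> 12
NEG      -> -12
POP      -> (empty)
PUSH 0   -> 0
POP      -> (empty)
PUSH -5  -> -5
PUSH -21 -> -5 -21
STORE 0  -> -5
DUP      -> -5 -5
OVER     -> -5 -5 -5
SWAP     -> -5 -5 -5

-21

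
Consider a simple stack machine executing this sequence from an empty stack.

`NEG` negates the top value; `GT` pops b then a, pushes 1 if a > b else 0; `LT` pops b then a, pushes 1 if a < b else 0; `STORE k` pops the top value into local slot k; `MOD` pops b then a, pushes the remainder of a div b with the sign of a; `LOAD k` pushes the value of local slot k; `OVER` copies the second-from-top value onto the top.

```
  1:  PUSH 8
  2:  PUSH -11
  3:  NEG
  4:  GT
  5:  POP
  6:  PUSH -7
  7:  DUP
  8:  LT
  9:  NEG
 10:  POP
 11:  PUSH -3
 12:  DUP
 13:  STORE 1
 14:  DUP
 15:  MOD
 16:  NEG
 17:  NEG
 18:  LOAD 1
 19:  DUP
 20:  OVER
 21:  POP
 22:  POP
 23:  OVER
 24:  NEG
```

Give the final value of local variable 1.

PUSH 8   -> [8]
PUSH -11 -> [8, -11]
NEG      -> [8, 11]
GT       -> [0]
POP      -> []
PUSH -7  -> [-7]
DUP      -> [-7, -7]
LT       -> [0]
NEG      -> [0]
POP      -> []
PUSH -3  -> [-3]
DUP      -> [-3, -3]
STORE 1  -> [-3]
DUP      -> [-3, -3]
MOD      -> [0]
NEG      -> [0]
NEG      -> [0]
LOAD 1   -> [0, -3]
DUP      -> [0, -3, -3]
OVER     -> [0, -3, -3, -3]
POP      -> [0, -3, -3]
POP      -> [0, -3]
OVER     -> [0, -3, 0]
NEG      -> [0, -3, 0]

-3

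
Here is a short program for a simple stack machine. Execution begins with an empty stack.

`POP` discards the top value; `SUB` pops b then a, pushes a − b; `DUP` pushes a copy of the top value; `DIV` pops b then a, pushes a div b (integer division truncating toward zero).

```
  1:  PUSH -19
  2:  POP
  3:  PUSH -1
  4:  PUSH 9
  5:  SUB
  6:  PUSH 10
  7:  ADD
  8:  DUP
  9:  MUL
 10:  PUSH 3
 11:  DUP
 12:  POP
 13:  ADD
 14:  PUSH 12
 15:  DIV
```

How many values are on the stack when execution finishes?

1

PUSH -19 : [-19]
POP      : []
PUSH -1  : [-1]
PUSH 9   : [-1, 9]
SUB      : [-10]
PUSH 10  : [-10, 10]
ADD      : [0]
DUP      : [0, 0]
MUL      : [0]
PUSH 3   : [0, 3]
DUP      : [0, 3, 3]
POP      : [0, 3]
ADD      : [3]
PUSH 12  : [3, 12]
DIV      : [0]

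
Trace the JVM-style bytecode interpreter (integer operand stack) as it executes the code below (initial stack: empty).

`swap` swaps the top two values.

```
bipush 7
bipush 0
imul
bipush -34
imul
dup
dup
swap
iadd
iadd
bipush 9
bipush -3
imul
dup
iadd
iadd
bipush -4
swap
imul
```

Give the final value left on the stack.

216

bipush 7   → [7]
bipush 0   → [7, 0]
imul       → [0]
bipush -34 → [0, -34]
imul       → [0]
dup        → [0, 0]
dup        → [0, 0, 0]
swap       → [0, 0, 0]
iadd       → [0, 0]
iadd       → [0]
bipush 9   → [0, 9]
bipush -3  → [0, 9, -3]
imul       → [0, -27]
dup        → [0, -27, -27]
iadd       → [0, -54]
iadd       → [-54]
bipush -4  → [-54, -4]
swap       → [-4, -54]
imul       → [216]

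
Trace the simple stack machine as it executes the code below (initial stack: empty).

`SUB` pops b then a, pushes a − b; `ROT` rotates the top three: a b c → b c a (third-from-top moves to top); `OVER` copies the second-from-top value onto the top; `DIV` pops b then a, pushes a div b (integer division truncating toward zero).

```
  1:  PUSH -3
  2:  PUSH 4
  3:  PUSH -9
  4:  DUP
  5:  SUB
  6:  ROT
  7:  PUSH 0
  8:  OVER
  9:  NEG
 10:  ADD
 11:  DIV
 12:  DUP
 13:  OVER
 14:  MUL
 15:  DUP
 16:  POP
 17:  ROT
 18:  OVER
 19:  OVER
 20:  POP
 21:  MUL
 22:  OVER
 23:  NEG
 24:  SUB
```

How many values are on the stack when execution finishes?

4

PUSH -3 -> -3
PUSH 4  -> -3 4
PUSH -9 -> -3 4 -9
DUP     -> -3 4 -9 -9
SUB     -> -3 4 0
ROT     -> 4 0 -3
PUSH 0  -> 4 0 -3 0
OVER    -> 4 0 -3 0 -3
NEG     -> 4 0 -3 0 3
ADD     -> 4 0 -3 3
DIV     -> 4 0 -1
DUP     -> 4 0 -1 -1
OVER    -> 4 0 -1 -1 -1
MUL     -> 4 0 -1 1
DUP     -> 4 0 -1 1 1
POP     -> 4 0 -1 1
ROT     -> 4 -1 1 0
OVER    -> 4 -1 1 0 1
OVER    -> 4 -1 1 0 1 0
POP     -> 4 -1 1 0 1
MUL     -> 4 -1 1 0
OVER    -> 4 -1 1 0 1
NEG     -> 4 -1 1 0 -1
SUB     -> 4 -1 1 1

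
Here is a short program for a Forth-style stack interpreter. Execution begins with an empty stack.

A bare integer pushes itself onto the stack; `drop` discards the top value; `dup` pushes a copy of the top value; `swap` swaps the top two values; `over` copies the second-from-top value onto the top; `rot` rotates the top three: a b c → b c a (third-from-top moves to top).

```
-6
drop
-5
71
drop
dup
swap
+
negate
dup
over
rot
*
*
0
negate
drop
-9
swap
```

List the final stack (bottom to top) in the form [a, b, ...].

[-9, 1000]

-6     → -6
drop   → (empty)
-5     → -5
71     → -5 71
drop   → -5
dup    → -5 -5
swap   → -5 -5
+      → -10
negate → 10
dup    → 10 10
over   → 10 10 10
rot    → 10 10 10
*      → 10 100
*      → 1000
0      → 1000 0
negate → 1000 0
drop   → 1000
-9     → 1000 -9
swap   → -9 1000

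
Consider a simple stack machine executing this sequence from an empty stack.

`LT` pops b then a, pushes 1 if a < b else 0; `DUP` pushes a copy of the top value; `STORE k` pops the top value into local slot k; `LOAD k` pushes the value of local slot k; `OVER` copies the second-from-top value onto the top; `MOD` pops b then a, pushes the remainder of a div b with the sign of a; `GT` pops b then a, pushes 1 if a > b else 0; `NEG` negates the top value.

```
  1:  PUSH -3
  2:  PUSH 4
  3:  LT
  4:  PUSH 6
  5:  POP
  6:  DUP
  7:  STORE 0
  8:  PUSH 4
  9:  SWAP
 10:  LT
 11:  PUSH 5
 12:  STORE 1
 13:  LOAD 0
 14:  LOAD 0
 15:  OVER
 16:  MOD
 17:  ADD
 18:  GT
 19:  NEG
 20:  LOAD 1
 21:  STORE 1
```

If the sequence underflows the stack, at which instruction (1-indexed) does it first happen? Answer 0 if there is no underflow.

0

PUSH -3 -> [-3]
PUSH 4  -> [-3, 4]
LT      -> [1]
PUSH 6  -> [1, 6]
POP     -> [1]
DUP     -> [1, 1]
STORE 0 -> [1]
PUSH 4  -> [1, 4]
SWAP    -> [4, 1]
LT      -> [0]
PUSH 5  -> [0, 5]
STORE 1 -> [0]
LOAD 0  -> [0, 1]
LOAD 0  -> [0, 1, 1]
OVER    -> [0, 1, 1, 1]
MOD     -> [0, 1, 0]
ADD     -> [0, 1]
GT      -> [0]
NEG     -> [0]
LOAD 1  -> [0, 5]
STORE 1 -> [0]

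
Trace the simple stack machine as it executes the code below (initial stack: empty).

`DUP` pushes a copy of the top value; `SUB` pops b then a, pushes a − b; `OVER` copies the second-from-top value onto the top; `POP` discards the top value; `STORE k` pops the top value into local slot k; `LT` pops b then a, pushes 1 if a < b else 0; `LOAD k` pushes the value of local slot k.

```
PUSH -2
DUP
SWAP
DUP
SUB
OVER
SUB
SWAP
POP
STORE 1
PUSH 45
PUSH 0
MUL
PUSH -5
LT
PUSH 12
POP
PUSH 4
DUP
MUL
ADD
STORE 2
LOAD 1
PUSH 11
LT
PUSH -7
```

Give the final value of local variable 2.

PUSH -2 : [-2]
DUP     : [-2, -2]
SWAP    : [-2, -2]
DUP     : [-2, -2, -2]
SUB     : [-2, 0]
OVER    : [-2, 0, -2]
SUB     : [-2, 2]
SWAP    : [2, -2]
POP     : [2]
STORE 1 : []
PUSH 45 : [45]
PUSH 0  : [45, 0]
MUL     : [0]
PUSH -5 : [0, -5]
LT      : [0]
PUSH 12 : [0, 12]
POP     : [0]
PUSH 4  : [0, 4]
DUP     : [0, 4, 4]
MUL     : [0, 16]
ADD     : [16]
STORE 2 : []
LOAD 1  : [2]
PUSH 11 : [2, 11]
LT      : [1]
PUSH -7 : [1, -7]

16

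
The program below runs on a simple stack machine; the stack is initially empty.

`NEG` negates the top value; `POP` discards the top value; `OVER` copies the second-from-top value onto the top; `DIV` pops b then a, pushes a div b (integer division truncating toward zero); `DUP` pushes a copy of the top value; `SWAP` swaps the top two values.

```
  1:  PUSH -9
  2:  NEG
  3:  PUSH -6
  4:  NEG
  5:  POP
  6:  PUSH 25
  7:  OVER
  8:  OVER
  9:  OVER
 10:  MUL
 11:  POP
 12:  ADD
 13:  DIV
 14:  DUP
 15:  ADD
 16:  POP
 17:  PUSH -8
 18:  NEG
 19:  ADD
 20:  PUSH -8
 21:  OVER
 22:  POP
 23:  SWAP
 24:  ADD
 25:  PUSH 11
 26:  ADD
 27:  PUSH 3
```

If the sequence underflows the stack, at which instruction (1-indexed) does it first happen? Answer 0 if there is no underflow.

PUSH -9  -9
NEG      9
PUSH -6  9 -6
NEG      9 6
POP      9
PUSH 25  9 25
OVER     9 25 9
OVER     9 25 9 25
OVER     9 25 9 25 9
MUL      9 25 9 225
POP      9 25 9
ADD      9 34
DIV      0
DUP      0 0
ADD      0
POP      (empty)
PUSH -8  -8
NEG      8
ADD  — needs 2 operands, stack has 1 → underflow

19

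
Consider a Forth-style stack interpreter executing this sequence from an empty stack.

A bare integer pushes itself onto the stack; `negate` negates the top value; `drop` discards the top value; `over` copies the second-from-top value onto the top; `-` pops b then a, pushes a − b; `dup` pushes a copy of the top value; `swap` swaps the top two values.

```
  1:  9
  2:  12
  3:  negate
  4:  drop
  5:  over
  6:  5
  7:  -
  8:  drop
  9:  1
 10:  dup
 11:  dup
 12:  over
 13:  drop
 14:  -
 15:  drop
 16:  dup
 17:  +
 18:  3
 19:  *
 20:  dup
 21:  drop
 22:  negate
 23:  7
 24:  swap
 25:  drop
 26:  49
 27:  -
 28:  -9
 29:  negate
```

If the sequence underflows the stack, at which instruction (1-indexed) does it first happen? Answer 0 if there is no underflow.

9      -> 9
12     -> 9 12
negate -> 9 -12
drop   -> 9
over  — needs 2 operands, stack has 1 → underflow

5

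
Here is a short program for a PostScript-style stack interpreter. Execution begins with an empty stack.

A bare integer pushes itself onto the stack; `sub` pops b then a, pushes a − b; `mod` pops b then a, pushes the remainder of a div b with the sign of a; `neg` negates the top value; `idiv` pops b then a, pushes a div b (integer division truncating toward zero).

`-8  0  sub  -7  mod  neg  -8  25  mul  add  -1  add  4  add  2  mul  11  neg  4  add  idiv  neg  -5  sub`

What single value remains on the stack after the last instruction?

-8   → [-8]
0    → [-8, 0]
sub  → [-8]
-7   → [-8, -7]
mod  → [-1]
neg  → [1]
-8   → [1, -8]
25   → [1, -8, 25]
mul  → [1, -200]
add  → [-199]
-1   → [-199, -1]
add  → [-200]
4    → [-200, 4]
add  → [-196]
2    → [-196, 2]
mul  → [-392]
11   → [-392, 11]
neg  → [-392, -11]
4    → [-392, -11, 4]
add  → [-392, -7]
idiv → [56]
neg  → [-56]
-5   → [-56, -5]
sub  → [-51]

-51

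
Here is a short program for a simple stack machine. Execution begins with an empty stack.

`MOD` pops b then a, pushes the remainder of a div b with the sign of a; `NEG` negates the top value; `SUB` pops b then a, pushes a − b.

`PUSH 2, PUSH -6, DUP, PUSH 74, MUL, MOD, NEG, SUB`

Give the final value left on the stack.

-4

PUSH 2   2
PUSH -6  2 -6
DUP      2 -6 -6
PUSH 74  2 -6 -6 74
MUL      2 -6 -444
MOD      2 -6
NEG      2 6
SUB      -4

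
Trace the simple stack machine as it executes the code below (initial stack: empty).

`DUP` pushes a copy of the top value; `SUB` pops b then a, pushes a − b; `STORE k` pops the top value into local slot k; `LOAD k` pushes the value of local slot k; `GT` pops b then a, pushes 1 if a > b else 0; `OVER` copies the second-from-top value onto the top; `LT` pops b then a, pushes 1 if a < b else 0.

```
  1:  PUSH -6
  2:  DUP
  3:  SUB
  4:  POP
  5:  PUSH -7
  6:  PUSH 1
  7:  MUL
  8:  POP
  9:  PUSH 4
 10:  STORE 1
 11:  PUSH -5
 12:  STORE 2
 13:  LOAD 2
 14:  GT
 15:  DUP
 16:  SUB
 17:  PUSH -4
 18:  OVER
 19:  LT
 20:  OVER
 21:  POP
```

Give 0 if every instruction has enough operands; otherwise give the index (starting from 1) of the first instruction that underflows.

14

PUSH -6 : [-6]
DUP     : [-6, -6]
SUB     : [0]
POP     : []
PUSH -7 : [-7]
PUSH 1  : [-7, 1]
MUL     : [-7]
POP     : []
PUSH 4  : [4]
STORE 1 : []
PUSH -5 : [-5]
STORE 2 : []
LOAD 2  : [-5]
GT  — needs 2 operands, stack has 1 → underflow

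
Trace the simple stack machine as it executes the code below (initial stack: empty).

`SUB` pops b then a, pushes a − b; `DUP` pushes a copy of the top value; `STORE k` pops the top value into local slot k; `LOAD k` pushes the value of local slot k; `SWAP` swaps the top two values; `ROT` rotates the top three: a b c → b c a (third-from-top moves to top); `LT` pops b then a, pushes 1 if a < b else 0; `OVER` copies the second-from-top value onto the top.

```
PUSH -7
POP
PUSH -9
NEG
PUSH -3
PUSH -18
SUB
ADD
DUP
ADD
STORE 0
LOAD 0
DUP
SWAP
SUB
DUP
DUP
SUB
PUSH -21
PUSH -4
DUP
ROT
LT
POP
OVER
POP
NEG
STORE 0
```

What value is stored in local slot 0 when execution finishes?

PUSH -7  -> [-7]
POP      -> []
PUSH -9  -> [-9]
NEG      -> [9]
PUSH -3  -> [9, -3]
PUSH -18 -> [9, -3, -18]
SUB      -> [9, 15]
ADD      -> [24]
DUP      -> [24, 24]
ADD      -> [48]
STORE 0  -> []
LOAD 0   -> [48]
DUP      -> [48, 48]
SWAP     -> [48, 48]
SUB      -> [0]
DUP      -> [0, 0]
DUP      -> [0, 0, 0]
SUB      -> [0, 0]
PUSH -21 -> [0, 0, -21]
PUSH -4  -> [0, 0, -21, -4]
DUP      -> [0, 0, -21, -4, -4]
ROT      -> [0, 0, -4, -4, -21]
LT       -> [0, 0, -4, 0]
POP      -> [0, 0, -4]
OVER     -> [0, 0, -4, 0]
POP      -> [0, 0, -4]
NEG      -> [0, 0, 4]
STORE 0  -> [0, 0]

4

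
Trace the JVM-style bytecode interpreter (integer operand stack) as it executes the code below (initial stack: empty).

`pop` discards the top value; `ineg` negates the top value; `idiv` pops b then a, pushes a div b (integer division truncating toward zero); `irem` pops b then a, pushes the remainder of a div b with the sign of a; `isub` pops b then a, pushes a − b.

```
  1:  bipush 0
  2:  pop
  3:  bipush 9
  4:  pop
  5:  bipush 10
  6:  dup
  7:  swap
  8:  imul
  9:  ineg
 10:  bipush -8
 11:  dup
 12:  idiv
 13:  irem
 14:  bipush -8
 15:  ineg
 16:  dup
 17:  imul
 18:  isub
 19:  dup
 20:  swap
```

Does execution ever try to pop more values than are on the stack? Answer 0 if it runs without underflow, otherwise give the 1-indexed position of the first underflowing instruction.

0

bipush 0  → 0
pop       → (empty)
bipush 9  → 9
pop       → (empty)
bipush 10 → 10
dup       → 10 10
swap      → 10 10
imul      → 100
ineg      → -100
bipush -8 → -100 -8
dup       → -100 -8 -8
idiv      → -100 1
irem      → 0
bipush -8 → 0 -8
ineg      → 0 8
dup       → 0 8 8
imul      → 0 64
isub      → -64
dup       → -64 -64
swap      → -64 -64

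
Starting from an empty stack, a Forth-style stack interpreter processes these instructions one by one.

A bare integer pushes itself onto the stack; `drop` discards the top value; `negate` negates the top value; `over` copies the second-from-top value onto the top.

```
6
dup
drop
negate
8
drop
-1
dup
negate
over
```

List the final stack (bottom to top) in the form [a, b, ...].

[-6, -1, 1, -1]

6      → [6]
dup    → [6, 6]
drop   → [6]
negate → [-6]
8      → [-6, 8]
drop   → [-6]
-1     → [-6, -1]
dup    → [-6, -1, -1]
negate → [-6, -1, 1]
over   → [-6, -1, 1, -1]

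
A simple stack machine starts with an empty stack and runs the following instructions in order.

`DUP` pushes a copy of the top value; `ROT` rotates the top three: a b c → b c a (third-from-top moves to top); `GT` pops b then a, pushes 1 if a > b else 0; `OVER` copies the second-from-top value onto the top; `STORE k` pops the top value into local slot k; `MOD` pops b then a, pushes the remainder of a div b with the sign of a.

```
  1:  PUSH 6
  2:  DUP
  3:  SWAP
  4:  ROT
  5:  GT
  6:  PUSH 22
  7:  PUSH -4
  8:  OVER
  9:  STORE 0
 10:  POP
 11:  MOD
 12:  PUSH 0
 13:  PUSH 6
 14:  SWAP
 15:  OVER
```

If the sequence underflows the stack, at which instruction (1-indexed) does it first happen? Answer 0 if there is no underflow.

PUSH 6 → [6]
DUP    → [6, 6]
SWAP   → [6, 6]
ROT  — needs 3 operands, stack has 2 → underflow

4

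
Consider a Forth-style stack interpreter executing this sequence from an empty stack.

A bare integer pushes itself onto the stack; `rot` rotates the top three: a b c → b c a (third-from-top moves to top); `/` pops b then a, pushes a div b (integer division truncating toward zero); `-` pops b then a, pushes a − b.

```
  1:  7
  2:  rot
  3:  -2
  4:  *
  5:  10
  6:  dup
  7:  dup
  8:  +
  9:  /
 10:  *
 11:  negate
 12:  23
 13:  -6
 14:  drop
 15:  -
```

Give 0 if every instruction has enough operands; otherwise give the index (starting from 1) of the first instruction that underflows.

7 → 7
rot  — needs 3 operands, stack has 1 → underflow

2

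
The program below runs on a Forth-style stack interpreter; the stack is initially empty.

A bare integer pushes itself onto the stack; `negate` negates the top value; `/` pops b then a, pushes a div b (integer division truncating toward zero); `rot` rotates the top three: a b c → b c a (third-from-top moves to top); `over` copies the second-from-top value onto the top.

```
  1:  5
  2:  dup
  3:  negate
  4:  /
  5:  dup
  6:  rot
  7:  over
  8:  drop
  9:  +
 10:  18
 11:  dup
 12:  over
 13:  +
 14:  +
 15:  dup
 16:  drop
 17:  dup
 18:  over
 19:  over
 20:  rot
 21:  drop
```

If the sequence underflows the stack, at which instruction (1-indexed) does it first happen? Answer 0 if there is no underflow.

6

5      → [5]
dup    → [5, 5]
negate → [5, -5]
/      → [-1]
dup    → [-1, -1]
rot  — needs 3 operands, stack has 2 → underflow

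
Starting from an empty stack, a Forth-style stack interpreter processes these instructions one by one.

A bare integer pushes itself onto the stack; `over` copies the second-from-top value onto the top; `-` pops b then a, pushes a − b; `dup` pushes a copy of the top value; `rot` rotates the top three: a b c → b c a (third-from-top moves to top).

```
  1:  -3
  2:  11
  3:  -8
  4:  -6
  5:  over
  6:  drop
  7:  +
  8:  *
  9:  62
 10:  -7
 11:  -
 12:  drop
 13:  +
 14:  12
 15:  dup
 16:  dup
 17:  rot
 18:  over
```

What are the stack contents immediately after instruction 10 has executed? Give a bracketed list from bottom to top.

[-3, -154, 62, -7]

-3   -> [-3]
11   -> [-3, 11]
-8   -> [-3, 11, -8]
-6   -> [-3, 11, -8, -6]
over -> [-3, 11, -8, -6, -8]
drop -> [-3, 11, -8, -6]
+    -> [-3, 11, -14]
*    -> [-3, -154]
62   -> [-3, -154, 62]
-7   -> [-3, -154, 62, -7]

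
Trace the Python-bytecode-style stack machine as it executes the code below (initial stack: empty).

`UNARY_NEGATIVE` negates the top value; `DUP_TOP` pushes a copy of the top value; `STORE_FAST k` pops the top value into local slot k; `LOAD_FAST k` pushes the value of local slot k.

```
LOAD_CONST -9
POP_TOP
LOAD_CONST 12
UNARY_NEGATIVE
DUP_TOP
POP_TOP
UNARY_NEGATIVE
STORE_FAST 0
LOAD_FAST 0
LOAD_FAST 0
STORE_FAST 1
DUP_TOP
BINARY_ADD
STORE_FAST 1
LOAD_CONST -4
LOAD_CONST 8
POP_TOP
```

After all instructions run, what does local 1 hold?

LOAD_CONST -9  -> [-9]
POP_TOP        -> []
LOAD_CONST 12  -> [12]
UNARY_NEGATIVE -> [-12]
DUP_TOP        -> [-12, -12]
POP_TOP        -> [-12]
UNARY_NEGATIVE -> [12]
STORE_FAST 0   -> []
LOAD_FAST 0    -> [12]
LOAD_FAST 0    -> [12, 12]
STORE_FAST 1   -> [12]
DUP_TOP        -> [12, 12]
BINARY_ADD     -> [24]
STORE_FAST 1   -> []
LOAD_CONST -4  -> [-4]
LOAD_CONST 8   -> [-4, 8]
POP_TOP        -> [-4]

24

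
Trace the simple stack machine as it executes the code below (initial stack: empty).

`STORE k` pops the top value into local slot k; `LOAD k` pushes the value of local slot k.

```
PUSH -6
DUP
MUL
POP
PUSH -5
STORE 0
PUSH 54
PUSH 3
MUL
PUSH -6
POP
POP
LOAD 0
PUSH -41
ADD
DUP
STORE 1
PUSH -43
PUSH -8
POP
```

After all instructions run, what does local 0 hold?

-5

PUSH -6  -> -6
DUP      -> -6 -6
MUL      -> 36
POP      -> (empty)
PUSH -5  -> -5
STORE 0  -> (empty)
PUSH 54  -> 54
PUSH 3   -> 54 3
MUL      -> 162
PUSH -6  -> 162 -6
POP      -> 162
POP      -> (empty)
LOAD 0   -> -5
PUSH -41 -> -5 -41
ADD      -> -46
DUP      -> -46 -46
STORE 1  -> -46
PUSH -43 -> -46 -43
PUSH -8  -> -46 -43 -8
POP      -> -46 -43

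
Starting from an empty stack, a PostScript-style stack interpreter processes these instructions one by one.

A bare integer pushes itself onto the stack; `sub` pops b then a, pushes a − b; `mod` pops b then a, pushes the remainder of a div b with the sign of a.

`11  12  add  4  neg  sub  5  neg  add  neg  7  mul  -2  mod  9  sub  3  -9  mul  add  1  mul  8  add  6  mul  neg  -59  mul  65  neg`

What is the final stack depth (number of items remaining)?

11  : 11
12  : 11 12
add : 23
4   : 23 4
neg : 23 -4
sub : 27
5   : 27 5
neg : 27 -5
add : 22
neg : -22
7   : -22 7
mul : -154
-2  : -154 -2
mod : 0
9   : 0 9
sub : -9
3   : -9 3
-9  : -9 3 -9
mul : -9 -27
add : -36
1   : -36 1
mul : -36
8   : -36 8
add : -28
6   : -28 6
mul : -168
neg : 168
-59 : 168 -59
mul : -9912
65  : -9912 65
neg : -9912 -65

2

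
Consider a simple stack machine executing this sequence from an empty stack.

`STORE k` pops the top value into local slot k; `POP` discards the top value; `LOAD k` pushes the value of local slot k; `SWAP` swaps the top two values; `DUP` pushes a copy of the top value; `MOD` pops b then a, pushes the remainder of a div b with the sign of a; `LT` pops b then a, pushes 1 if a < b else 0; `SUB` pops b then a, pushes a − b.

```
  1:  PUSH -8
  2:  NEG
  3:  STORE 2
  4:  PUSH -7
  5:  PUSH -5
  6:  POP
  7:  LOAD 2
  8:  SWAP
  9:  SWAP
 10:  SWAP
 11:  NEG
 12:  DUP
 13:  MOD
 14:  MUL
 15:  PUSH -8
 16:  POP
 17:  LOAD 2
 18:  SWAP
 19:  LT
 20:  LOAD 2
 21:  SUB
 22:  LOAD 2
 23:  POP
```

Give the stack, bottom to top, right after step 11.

[8, 7]

PUSH -8 -> -8
NEG     -> 8
STORE 2 -> (empty)
PUSH -7 -> -7
PUSH -5 -> -7 -5
POP     -> -7
LOAD 2  -> -7 8
SWAP    -> 8 -7
SWAP    -> -7 8
SWAP    -> 8 -7
NEG     -> 8 7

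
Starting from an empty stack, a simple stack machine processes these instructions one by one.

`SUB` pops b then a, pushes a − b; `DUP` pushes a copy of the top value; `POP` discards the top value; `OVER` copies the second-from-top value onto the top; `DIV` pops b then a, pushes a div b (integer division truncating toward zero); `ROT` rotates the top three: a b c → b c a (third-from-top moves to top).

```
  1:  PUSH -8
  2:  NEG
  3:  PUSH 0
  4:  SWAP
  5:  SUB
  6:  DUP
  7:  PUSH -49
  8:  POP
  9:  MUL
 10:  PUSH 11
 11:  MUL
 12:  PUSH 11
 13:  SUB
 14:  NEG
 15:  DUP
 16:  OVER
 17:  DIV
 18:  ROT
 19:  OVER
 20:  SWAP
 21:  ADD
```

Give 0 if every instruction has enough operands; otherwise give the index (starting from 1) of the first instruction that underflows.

18

PUSH -8  -> -8
NEG      -> 8
PUSH 0   -> 8 0
SWAP     -> 0 8
SUB      -> -8
DUP      -> -8 -8
PUSH -49 -> -8 -8 -49
POP      -> -8 -8
MUL      -> 64
PUSH 11  -> 64 11
MUL      -> 704
PUSH 11  -> 704 11
SUB      -> 693
NEG      -> -693
DUP      -> -693 -693
OVER     -> -693 -693 -693
DIV      -> -693 1
ROT  — needs 3 operands, stack has 2 → underflow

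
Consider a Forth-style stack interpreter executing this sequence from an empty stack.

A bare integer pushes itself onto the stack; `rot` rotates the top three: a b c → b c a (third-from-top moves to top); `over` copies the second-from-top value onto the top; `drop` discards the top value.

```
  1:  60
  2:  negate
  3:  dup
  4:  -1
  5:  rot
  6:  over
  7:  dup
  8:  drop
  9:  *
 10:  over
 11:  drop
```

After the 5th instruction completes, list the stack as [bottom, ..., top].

60      60
negate  -60
dup     -60 -60
-1      -60 -60 -1
rot     -60 -1 -60

[-60, -1, -60]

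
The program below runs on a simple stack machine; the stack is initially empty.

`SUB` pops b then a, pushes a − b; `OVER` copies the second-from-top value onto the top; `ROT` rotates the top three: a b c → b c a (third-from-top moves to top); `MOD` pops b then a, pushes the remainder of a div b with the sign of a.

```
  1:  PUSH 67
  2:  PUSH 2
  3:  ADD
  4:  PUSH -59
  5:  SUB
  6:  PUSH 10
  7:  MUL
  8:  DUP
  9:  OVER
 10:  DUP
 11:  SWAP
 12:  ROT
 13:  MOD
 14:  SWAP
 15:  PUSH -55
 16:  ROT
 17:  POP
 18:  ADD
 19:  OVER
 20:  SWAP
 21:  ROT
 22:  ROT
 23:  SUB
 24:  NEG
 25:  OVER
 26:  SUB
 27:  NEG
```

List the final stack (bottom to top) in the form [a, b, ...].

[1225, 1225]

PUSH 67  -> 67
PUSH 2   -> 67 2
ADD      -> 69
PUSH -59 -> 69 -59
SUB      -> 128
PUSH 10  -> 128 10
MUL      -> 1280
DUP      -> 1280 1280
OVER     -> 1280 1280 1280
DUP      -> 1280 1280 1280 1280
SWAP     -> 1280 1280 1280 1280
ROT      -> 1280 1280 1280 1280
MOD      -> 1280 1280 0
SWAP     -> 1280 0 1280
PUSH -55 -> 1280 0 1280 -55
ROT      -> 1280 1280 -55 0
POP      -> 1280 1280 -55
ADD      -> 1280 1225
OVER     -> 1280 1225 1280
SWAP     -> 1280 1280 1225
ROT      -> 1280 1225 1280
ROT      -> 1225 1280 1280
SUB      -> 1225 0
NEG      -> 1225 0
OVER     -> 1225 0 1225
SUB      -> 1225 -1225
NEG      -> 1225 1225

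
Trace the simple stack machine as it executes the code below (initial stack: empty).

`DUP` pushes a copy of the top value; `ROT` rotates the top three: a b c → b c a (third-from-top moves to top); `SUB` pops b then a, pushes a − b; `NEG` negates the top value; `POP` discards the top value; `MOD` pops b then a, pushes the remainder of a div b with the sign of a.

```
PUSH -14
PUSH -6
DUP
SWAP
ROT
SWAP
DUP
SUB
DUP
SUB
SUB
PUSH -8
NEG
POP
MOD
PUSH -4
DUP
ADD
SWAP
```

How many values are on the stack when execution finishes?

2

PUSH -14 : -14
PUSH -6  : -14 -6
DUP      : -14 -6 -6
SWAP     : -14 -6 -6
ROT      : -6 -6 -14
SWAP     : -6 -14 -6
DUP      : -6 -14 -6 -6
SUB      : -6 -14 0
DUP      : -6 -14 0 0
SUB      : -6 -14 0
SUB      : -6 -14
PUSH -8  : -6 -14 -8
NEG      : -6 -14 8
POP      : -6 -14
MOD      : -6
PUSH -4  : -6 -4
DUP      : -6 -4 -4
ADD      : -6 -8
SWAP     : -8 -6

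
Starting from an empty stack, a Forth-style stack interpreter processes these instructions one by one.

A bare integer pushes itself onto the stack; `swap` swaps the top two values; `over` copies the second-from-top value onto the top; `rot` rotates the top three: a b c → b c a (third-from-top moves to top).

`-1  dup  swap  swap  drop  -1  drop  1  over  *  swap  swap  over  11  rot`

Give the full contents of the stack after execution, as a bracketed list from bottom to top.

[-1, -1, 11, -1]

-1    -1
dup   -1 -1
swap  -1 -1
swap  -1 -1
drop  -1
-1    -1 -1
drop  -1
1     -1 1
over  -1 1 -1
*     -1 -1
swap  -1 -1
swap  -1 -1
over  -1 -1 -1
11    -1 -1 -1 11
rot   -1 -1 11 -1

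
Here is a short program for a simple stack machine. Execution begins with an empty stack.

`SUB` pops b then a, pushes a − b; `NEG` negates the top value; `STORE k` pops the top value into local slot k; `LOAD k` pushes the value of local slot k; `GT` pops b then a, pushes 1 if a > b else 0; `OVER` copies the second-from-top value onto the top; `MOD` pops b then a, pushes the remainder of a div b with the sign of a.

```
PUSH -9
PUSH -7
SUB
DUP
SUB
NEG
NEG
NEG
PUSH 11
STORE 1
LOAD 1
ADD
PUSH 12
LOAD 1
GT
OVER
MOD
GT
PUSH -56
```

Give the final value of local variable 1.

PUSH -9   -9
PUSH -7   -9 -7
SUB       -2
DUP       -2 -2
SUB       0
NEG       0
NEG       0
NEG       0
PUSH 11   0 11
STORE 1   0
LOAD 1    0 11
ADD       11
PUSH 12   11 12
LOAD 1    11 12 11
GT        11 1
OVER      11 1 11
MOD       11 1
GT        1
PUSH -56  1 -56

11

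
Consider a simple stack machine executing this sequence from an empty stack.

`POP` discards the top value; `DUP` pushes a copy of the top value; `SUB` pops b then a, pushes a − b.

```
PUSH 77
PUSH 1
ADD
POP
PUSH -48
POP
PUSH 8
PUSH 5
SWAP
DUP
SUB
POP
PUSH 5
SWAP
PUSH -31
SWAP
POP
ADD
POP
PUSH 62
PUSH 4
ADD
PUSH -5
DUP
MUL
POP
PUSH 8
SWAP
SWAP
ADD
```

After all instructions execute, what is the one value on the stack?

PUSH 77  → [77]
PUSH 1   → [77, 1]
ADD      → [78]
POP      → []
PUSH -48 → [-48]
POP      → []
PUSH 8   → [8]
PUSH 5   → [8, 5]
SWAP     → [5, 8]
DUP      → [5, 8, 8]
SUB      → [5, 0]
POP      → [5]
PUSH 5   → [5, 5]
SWAP     → [5, 5]
PUSH -31 → [5, 5, -31]
SWAP     → [5, -31, 5]
POP      → [5, -31]
ADD      → [-26]
POP      → []
PUSH 62  → [62]
PUSH 4   → [62, 4]
ADD      → [66]
PUSH -5  → [66, -5]
DUP      → [66, -5, -5]
MUL      → [66, 25]
POP      → [66]
PUSH 8   → [66, 8]
SWAP     → [8, 66]
SWAP     → [66, 8]
ADD      → [74]

74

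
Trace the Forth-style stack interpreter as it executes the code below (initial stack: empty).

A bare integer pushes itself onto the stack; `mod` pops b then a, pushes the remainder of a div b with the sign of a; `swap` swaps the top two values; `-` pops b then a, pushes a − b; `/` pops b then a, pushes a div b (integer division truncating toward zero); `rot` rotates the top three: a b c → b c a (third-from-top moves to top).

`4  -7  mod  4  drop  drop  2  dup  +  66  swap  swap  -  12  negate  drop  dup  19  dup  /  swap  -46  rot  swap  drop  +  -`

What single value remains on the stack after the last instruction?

4      → 4
-7     → 4 -7
mod    → 4
4      → 4 4
drop   → 4
drop   → (empty)
2      → 2
dup    → 2 2
+      → 4
66     → 4 66
swap   → 66 4
swap   → 4 66
-      → -62
12     → -62 12
negate → -62 -12
drop   → -62
dup    → -62 -62
19     → -62 -62 19
dup    → -62 -62 19 19
/      → -62 -62 1
swap   → -62 1 -62
-46    → -62 1 -62 -46
rot    → -62 -62 -46 1
swap   → -62 -62 1 -46
drop   → -62 -62 1
+      → -62 -61
-      → -1

-1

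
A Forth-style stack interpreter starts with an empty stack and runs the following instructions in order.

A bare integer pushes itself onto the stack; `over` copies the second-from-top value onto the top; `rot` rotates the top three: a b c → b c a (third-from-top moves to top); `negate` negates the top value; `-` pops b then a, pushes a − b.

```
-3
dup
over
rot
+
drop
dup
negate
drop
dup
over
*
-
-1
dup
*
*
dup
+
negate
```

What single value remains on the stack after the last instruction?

-3     -> [-3]
dup    -> [-3, -3]
over   -> [-3, -3, -3]
rot    -> [-3, -3, -3]
+      -> [-3, -6]
drop   -> [-3]
dup    -> [-3, -3]
negate -> [-3, 3]
drop   -> [-3]
dup    -> [-3, -3]
over   -> [-3, -3, -3]
*      -> [-3, 9]
-      -> [-12]
-1     -> [-12, -1]
dup    -> [-12, -1, -1]
*      -> [-12, 1]
*      -> [-12]
dup    -> [-12, -12]
+      -> [-24]
negate -> [24]

24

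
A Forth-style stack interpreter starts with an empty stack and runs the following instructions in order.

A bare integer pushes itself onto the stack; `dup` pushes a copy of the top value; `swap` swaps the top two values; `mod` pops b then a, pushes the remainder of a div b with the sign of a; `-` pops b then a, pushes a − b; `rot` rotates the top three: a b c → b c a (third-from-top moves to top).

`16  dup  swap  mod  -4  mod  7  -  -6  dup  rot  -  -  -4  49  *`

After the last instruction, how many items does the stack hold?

16   : 16
dup  : 16 16
swap : 16 16
mod  : 0
-4   : 0 -4
mod  : 0
7    : 0 7
-    : -7
-6   : -7 -6
dup  : -7 -6 -6
rot  : -6 -6 -7
-    : -6 1
-    : -7
-4   : -7 -4
49   : -7 -4 49
*    : -7 -196

2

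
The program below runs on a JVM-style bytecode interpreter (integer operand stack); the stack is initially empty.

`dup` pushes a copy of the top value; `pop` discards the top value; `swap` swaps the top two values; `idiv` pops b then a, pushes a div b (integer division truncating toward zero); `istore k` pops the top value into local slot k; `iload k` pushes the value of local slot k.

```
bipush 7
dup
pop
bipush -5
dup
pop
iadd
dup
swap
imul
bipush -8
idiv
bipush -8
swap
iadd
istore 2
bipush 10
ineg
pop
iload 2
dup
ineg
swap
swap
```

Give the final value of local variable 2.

bipush 7  : 7
dup       : 7 7
pop       : 7
bipush -5 : 7 -5
dup       : 7 -5 -5
pop       : 7 -5
iadd      : 2
dup       : 2 2
swap      : 2 2
imul      : 4
bipush -8 : 4 -8
idiv      : 0
bipush -8 : 0 -8
swap      : -8 0
iadd      : -8
istore 2  : (empty)
bipush 10 : 10
ineg      : -10
pop       : (empty)
iload 2   : -8
dup       : -8 -8
ineg      : -8 8
swap      : 8 -8
swap      : -8 8

-8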